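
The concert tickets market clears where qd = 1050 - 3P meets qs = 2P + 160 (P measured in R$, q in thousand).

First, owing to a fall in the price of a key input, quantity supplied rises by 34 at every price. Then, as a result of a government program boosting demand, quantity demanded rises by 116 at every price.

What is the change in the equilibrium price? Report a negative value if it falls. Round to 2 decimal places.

+16.40

Before the shock: 1050 - 3P = 2P + 160 ⇒ 890 = 5P ⇒ P = 178, q = 516.
After the shift, demand is qd = 1166 - 3P and supply is qs = 2P + 194.
New equilibrium: 1166 - 3P = 2P + 194 ⇒ 972 = 5P ⇒ P = 194.4, q = 582.8.
ΔP = 194.4 − 178 = +16.40.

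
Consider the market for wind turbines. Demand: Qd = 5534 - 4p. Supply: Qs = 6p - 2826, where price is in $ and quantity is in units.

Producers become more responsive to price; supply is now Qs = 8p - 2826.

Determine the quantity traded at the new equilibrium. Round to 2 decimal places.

Original equilibrium: 5534 - 4p = 6p - 2826 gives 8360 = 10p, so p = 836 and Q = 2190.
The shock moves the curves to Qd = 5534 - 4p and Qs = 8p - 2826.
Equate the new curves: 5534 - 4p = 8p - 2826, giving 8360 = 12p, p = 2090/3 ≈ 696.6667, Q = 8242/3 ≈ 2747.3333.

2747.33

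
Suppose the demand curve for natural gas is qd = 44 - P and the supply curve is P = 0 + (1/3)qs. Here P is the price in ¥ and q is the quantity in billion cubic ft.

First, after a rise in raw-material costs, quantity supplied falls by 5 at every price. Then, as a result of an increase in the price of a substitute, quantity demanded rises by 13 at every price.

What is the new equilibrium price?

Original equilibrium: 44 - P = 3P gives 44 = 4P, so P = 11 and q = 33.
The shock moves the curves to qd = 57 - P and qs = 3P - 5.
New equilibrium: 57 - P = 3P - 5 ⇒ 62 = 4P ⇒ P = 15.5, q = 41.5.

15.5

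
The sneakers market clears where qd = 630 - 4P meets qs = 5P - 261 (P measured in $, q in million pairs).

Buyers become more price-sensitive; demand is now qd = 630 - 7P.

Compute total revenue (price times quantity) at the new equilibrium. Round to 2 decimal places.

8186.06

Original equilibrium: 630 - 4P = 5P - 261 gives 891 = 9P, so P = 99 and q = 234.
The new curves are qd = 630 - 7P (demand) and qs = 5P - 261 (supply).
New equilibrium: 630 - 7P = 5P - 261 ⇒ 891 = 12P ⇒ P = 74.25, q = 110.25.
New expenditure = 74.25 × 110.25 = 8186.06.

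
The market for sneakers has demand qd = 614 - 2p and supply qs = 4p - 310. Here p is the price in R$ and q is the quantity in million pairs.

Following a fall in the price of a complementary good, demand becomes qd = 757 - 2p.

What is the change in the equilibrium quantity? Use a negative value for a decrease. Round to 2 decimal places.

Original equilibrium: 614 - 2p = 4p - 310 gives 924 = 6p, so p = 154 and q = 306.
With the change applied: demand qd = 757 - 2p, supply qs = 4p - 310.
Equate the new curves: 757 - 2p = 4p - 310, giving 1067 = 6p, p = 1067/6 ≈ 177.8333, q = 1204/3 ≈ 401.3333.
Δq = 401.3333 − 306 = +95.33.

+95.33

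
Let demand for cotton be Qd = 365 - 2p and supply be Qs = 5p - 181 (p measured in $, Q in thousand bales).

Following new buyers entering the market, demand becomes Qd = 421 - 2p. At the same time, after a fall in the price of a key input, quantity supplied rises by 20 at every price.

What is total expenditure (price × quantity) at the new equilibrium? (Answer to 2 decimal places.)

Original equilibrium: 365 - 2p = 5p - 181 gives 546 = 7p, so p = 78 and Q = 209.
The new curves are Qd = 421 - 2p (demand) and Qs = 5p - 161 (supply).
Setting them equal: 421 - 2p = 5p - 161 → 582 = 7p, so p = 582/7 ≈ 83.1429 and Q = 1783/7 ≈ 254.7143.
New expenditure = 83.1429 × 254.7143 = 21177.67.

21177.67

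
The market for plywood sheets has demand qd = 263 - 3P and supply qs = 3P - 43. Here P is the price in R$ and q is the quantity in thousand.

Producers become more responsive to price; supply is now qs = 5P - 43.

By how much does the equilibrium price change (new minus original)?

Initially, 263 - 3P = 3P - 43, so 306 = 6P and P = 51, q = 110.
After the shift, demand is qd = 263 - 3P and supply is qs = 5P - 43.
Setting them equal: 263 - 3P = 5P - 43 → 306 = 8P, so P = 38.25 and q = 148.25.
ΔP = 38.25 − 51 = -12.75.

-12.75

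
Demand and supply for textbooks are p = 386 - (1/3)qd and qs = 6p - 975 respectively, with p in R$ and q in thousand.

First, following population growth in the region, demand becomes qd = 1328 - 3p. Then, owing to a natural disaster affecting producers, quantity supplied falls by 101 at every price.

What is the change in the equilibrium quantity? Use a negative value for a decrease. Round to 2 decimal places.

+79.67

Before the shock: 1158 - 3p = 6p - 975 ⇒ 2133 = 9p ⇒ p = 237, q = 447.
The new curves are qd = 1328 - 3p (demand) and qs = 6p - 1076 (supply).
Equate the new curves: 1328 - 3p = 6p - 1076, giving 2404 = 9p, p = 2404/9 ≈ 267.1111, q = 1580/3 ≈ 526.6667.
Δq = 526.6667 − 447 = +79.67.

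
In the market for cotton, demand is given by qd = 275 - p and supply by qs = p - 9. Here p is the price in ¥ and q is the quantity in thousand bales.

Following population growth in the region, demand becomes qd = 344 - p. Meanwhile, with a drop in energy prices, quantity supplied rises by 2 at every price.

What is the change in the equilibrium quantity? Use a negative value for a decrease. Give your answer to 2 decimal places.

Before the shock: 275 - p = p - 9 ⇒ 284 = 2p ⇒ p = 142, q = 133.
After the shift, demand is qd = 344 - p and supply is qs = p - 7.
Equate the new curves: 344 - p = p - 7, giving 351 = 2p, p = 175.5, q = 168.5.
Δq = 168.5 − 133 = +35.50.

+35.50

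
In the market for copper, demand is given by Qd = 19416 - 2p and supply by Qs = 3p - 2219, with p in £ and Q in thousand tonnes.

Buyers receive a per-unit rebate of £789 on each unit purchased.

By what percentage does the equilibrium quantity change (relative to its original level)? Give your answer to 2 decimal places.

+8.80

Original equilibrium: 19416 - 2p = 3p - 2219 gives 21635 = 5p, so p = 4327 and Q = 10762.
Since buyers' out-of-pocket price is the market price minus the rebate, the effective demand curve becomes Qd = 20994 - 2p.
Setting them equal: 20994 - 2p = 3p - 2219 → 23213 = 5p, so p = 4642.6 and Q = 11708.8.
%ΔQ = (11708.8 − 10762) / 10762 × 100 = +8.80%.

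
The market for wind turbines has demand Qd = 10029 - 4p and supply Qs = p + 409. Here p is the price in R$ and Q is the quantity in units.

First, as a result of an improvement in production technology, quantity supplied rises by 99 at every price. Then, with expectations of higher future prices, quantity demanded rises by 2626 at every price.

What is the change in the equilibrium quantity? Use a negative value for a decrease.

Solve the original market: 10029 - 4p = p + 409, hence p = 1924 and Q = 2333.
The shock moves the curves to Qd = 12655 - 4p and Qs = p + 508.
New equilibrium: 12655 - 4p = p + 508 ⇒ 12147 = 5p ⇒ p = 2429.4, Q = 2937.4.
ΔQ = 2937.4 − 2333 = +604.4.

+604.4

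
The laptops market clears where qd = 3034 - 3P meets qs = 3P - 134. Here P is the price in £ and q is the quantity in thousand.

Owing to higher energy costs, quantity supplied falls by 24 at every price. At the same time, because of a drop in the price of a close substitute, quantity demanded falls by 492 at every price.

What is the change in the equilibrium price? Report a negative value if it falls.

Before the shock: 3034 - 3P = 3P - 134 ⇒ 3168 = 6P ⇒ P = 528, q = 1450.
The new curves are qd = 2542 - 3P (demand) and qs = 3P - 158 (supply).
Clearing the new market: 2542 - 3P = 3P - 158, so P = 450 and q = 1192.
ΔP = 450 − 528 = -78.

-78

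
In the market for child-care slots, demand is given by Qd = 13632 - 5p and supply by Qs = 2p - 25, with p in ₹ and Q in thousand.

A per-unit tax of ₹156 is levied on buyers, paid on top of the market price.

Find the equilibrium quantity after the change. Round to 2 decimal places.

3654.14

Solve the original market: 13632 - 5p = 2p - 25, hence p = 1951 and Q = 3877.
Since buyers pay the price plus the tax, the effective demand curve becomes Qd = 12852 - 5p.
Equate the new curves: 12852 - 5p = 2p - 25, giving 12877 = 7p, p = 12877/7 ≈ 1839.5714, Q = 25579/7 ≈ 3654.1429.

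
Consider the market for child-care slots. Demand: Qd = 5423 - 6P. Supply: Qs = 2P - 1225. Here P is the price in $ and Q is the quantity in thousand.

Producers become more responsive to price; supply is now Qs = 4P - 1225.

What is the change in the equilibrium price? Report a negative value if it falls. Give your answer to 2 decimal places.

Before the shock: 5423 - 6P = 2P - 1225 ⇒ 6648 = 8P ⇒ P = 831, Q = 437.
After the shift, demand is Qd = 5423 - 6P and supply is Qs = 4P - 1225.
Clearing the new market: 5423 - 6P = 4P - 1225, so P = 664.8 and Q = 1434.2.
ΔP = 664.8 − 831 = -166.20.

-166.20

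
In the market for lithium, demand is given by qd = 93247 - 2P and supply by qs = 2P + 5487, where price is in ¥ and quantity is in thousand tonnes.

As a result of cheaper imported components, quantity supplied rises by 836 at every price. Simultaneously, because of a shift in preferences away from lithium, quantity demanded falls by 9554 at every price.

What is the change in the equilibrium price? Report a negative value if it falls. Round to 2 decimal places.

-2597.50

Before the shock: 93247 - 2P = 2P + 5487 ⇒ 87760 = 4P ⇒ P = 21940, q = 49367.
With the change applied: demand qd = 83693 - 2P, supply qs = 2P + 6323.
Equate the new curves: 83693 - 2P = 2P + 6323, giving 77370 = 4P, P = 19342.5, q = 45008.
ΔP = 19342.5 − 21940 = -2597.50.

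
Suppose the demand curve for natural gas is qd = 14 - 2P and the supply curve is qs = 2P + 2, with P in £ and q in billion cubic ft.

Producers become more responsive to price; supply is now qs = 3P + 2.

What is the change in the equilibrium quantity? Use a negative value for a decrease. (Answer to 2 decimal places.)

Original equilibrium: 14 - 2P = 2P + 2 gives 12 = 4P, so P = 3 and q = 8.
The shock moves the curves to qd = 14 - 2P and qs = 3P + 2.
Equate the new curves: 14 - 2P = 3P + 2, giving 12 = 5P, P = 2.4, q = 9.2.
Δq = 9.2 − 8 = +1.20.

+1.20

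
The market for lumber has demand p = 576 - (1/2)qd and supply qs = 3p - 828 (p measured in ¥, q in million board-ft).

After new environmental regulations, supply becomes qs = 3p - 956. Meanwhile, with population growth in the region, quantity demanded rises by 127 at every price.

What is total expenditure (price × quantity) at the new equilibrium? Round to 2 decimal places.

Solve the original market: 1152 - 2p = 3p - 828, hence p = 396 and q = 360.
The new curves are qd = 1279 - 2p (demand) and qs = 3p - 956 (supply).
Clearing the new market: 1279 - 2p = 3p - 956, so p = 447 and q = 385.
New expenditure = 447 × 385 = 172095.00.

172095.00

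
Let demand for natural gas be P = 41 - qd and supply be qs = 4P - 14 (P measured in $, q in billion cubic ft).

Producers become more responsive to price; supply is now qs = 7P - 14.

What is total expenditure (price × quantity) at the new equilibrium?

234.609375

Initially, 41 - P = 4P - 14, so 55 = 5P and P = 11, q = 30.
The new curves are qd = 41 - P (demand) and qs = 7P - 14 (supply).
Clearing the new market: 41 - P = 7P - 14, so P = 6.875 and q = 34.125.
New expenditure = 6.875 × 34.125 = 234.609375.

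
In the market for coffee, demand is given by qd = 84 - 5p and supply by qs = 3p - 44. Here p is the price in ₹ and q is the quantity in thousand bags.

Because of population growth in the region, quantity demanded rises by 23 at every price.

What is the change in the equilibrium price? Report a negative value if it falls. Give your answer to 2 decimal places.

Solve the original market: 84 - 5p = 3p - 44, hence p = 16 and q = 4.
With the change applied: demand qd = 107 - 5p, supply qs = 3p - 44.
Equate the new curves: 107 - 5p = 3p - 44, giving 151 = 8p, p = 18.875, q = 12.625.
Δp = 18.875 − 16 = +2.88.

+2.88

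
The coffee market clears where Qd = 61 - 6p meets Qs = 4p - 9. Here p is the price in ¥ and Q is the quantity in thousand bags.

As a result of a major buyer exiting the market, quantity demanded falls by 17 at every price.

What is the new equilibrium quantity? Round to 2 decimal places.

Solve the original market: 61 - 6p = 4p - 9, hence p = 7 and Q = 19.
After the shift, demand is Qd = 44 - 6p and supply is Qs = 4p - 9.
New equilibrium: 44 - 6p = 4p - 9 ⇒ 53 = 10p ⇒ p = 5.3, Q = 12.2.

12.20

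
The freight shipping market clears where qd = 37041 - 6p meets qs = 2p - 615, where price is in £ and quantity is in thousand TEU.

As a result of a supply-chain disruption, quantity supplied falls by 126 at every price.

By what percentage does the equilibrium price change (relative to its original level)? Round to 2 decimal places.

+0.33

Before the shock: 37041 - 6p = 2p - 615 ⇒ 37656 = 8p ⇒ p = 4707, q = 8799.
The shock moves the curves to qd = 37041 - 6p and qs = 2p - 741.
Setting them equal: 37041 - 6p = 2p - 741 → 37782 = 8p, so p = 4722.75 and q = 8704.5.
%Δp = (4722.75 − 4707) / 4707 × 100 = +0.33%.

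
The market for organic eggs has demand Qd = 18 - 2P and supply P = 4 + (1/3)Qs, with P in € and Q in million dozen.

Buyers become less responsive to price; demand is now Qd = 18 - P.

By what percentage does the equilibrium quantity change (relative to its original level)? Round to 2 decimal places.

Solve the original market: 18 - 2P = 3P - 12, hence P = 6 and Q = 6.
With the change applied: demand Qd = 18 - P, supply Qs = 3P - 12.
New equilibrium: 18 - P = 3P - 12 ⇒ 30 = 4P ⇒ P = 7.5, Q = 10.5.
%ΔQ = (10.5 − 6) / 6 × 100 = +75.00%.

+75.00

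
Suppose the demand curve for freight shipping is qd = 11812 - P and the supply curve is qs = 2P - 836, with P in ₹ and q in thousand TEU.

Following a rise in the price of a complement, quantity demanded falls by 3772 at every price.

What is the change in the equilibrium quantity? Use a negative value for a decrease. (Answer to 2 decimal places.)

Before the shock: 11812 - P = 2P - 836 ⇒ 12648 = 3P ⇒ P = 4216, q = 7596.
The shock moves the curves to qd = 8040 - P and qs = 2P - 836.
Setting them equal: 8040 - P = 2P - 836 → 8876 = 3P, so P = 8876/3 ≈ 2958.6667 and q = 15244/3 ≈ 5081.3333.
Δq = 5081.3333 − 7596 = -2514.67.

-2514.67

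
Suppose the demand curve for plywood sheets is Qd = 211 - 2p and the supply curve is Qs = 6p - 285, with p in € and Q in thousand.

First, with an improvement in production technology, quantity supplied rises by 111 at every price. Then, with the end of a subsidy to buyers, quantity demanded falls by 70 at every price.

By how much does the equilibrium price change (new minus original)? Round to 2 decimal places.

Original equilibrium: 211 - 2p = 6p - 285 gives 496 = 8p, so p = 62 and Q = 87.
The new curves are Qd = 141 - 2p (demand) and Qs = 6p - 174 (supply).
Equate the new curves: 141 - 2p = 6p - 174, giving 315 = 8p, p = 39.375, Q = 62.25.
Δp = 39.375 − 62 = -22.63.

-22.63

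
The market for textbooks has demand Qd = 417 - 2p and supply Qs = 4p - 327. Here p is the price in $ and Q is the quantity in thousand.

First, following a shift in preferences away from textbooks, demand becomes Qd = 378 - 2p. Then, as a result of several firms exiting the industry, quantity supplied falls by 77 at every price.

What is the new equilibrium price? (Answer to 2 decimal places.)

130.33

Solve the original market: 417 - 2p = 4p - 327, hence p = 124 and Q = 169.
After the shift, demand is Qd = 378 - 2p and supply is Qs = 4p - 404.
New equilibrium: 378 - 2p = 4p - 404 ⇒ 782 = 6p ⇒ p = 391/3 ≈ 130.3333, Q = 352/3 ≈ 117.3333.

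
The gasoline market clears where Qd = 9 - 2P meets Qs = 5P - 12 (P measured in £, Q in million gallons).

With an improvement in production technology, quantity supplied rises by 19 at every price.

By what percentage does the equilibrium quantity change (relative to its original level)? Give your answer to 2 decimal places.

Original equilibrium: 9 - 2P = 5P - 12 gives 21 = 7P, so P = 3 and Q = 3.
The new curves are Qd = 9 - 2P (demand) and Qs = 5P + 7 (supply).
Clearing the new market: 9 - 2P = 5P + 7, so P = 2/7 ≈ 0.2857 and Q = 59/7 ≈ 8.4286.
%ΔQ = (8.4286 − 3) / 3 × 100 = +180.95%.

+180.95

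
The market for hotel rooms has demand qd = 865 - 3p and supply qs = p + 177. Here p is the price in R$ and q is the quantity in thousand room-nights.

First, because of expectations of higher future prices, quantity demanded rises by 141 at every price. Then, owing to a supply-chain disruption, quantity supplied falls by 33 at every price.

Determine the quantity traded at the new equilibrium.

359.5

Initially, 865 - 3p = p + 177, so 688 = 4p and p = 172, q = 349.
After the shift, demand is qd = 1006 - 3p and supply is qs = p + 144.
New equilibrium: 1006 - 3p = p + 144 ⇒ 862 = 4p ⇒ p = 215.5, q = 359.5.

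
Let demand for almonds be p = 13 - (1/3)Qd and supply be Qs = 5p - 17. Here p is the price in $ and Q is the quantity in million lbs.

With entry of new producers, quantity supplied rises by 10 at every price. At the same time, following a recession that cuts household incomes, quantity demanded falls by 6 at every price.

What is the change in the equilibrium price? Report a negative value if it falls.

-2

Solve the original market: 39 - 3p = 5p - 17, hence p = 7 and Q = 18.
With the change applied: demand Qd = 33 - 3p, supply Qs = 5p - 7.
Equate the new curves: 33 - 3p = 5p - 7, giving 40 = 8p, p = 5, Q = 18.
Δp = 5 − 7 = -2.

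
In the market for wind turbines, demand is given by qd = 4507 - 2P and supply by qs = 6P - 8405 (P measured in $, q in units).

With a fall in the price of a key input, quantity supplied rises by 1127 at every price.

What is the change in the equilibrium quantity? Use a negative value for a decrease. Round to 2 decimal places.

+281.75

Solve the original market: 4507 - 2P = 6P - 8405, hence P = 1614 and q = 1279.
After the shift, demand is qd = 4507 - 2P and supply is qs = 6P - 7278.
Setting them equal: 4507 - 2P = 6P - 7278 → 11785 = 8P, so P = 1473.125 and q = 1560.75.
Δq = 1560.75 − 1279 = +281.75.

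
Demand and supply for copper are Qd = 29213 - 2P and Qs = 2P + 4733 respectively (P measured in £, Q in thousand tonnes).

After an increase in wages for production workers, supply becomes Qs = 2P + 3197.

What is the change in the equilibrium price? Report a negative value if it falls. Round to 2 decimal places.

+384.00

Initially, 29213 - 2P = 2P + 4733, so 24480 = 4P and P = 6120, Q = 16973.
The shock moves the curves to Qd = 29213 - 2P and Qs = 2P + 3197.
Clearing the new market: 29213 - 2P = 2P + 3197, so P = 6504 and Q = 16205.
ΔP = 6504 − 6120 = +384.00.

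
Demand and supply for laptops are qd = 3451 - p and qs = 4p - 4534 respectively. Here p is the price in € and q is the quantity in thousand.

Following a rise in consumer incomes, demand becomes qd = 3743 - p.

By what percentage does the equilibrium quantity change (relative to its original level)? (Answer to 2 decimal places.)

+12.60

Solve the original market: 3451 - p = 4p - 4534, hence p = 1597 and q = 1854.
With the change applied: demand qd = 3743 - p, supply qs = 4p - 4534.
Clearing the new market: 3743 - p = 4p - 4534, so p = 1655.4 and q = 2087.6.
%Δq = (2087.6 − 1854) / 1854 × 100 = +12.60%.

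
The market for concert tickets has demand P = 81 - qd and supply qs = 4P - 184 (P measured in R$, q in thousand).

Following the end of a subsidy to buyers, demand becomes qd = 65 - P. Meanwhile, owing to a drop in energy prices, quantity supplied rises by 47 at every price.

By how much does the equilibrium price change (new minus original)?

-12.6

Original equilibrium: 81 - P = 4P - 184 gives 265 = 5P, so P = 53 and q = 28.
The new curves are qd = 65 - P (demand) and qs = 4P - 137 (supply).
Setting them equal: 65 - P = 4P - 137 → 202 = 5P, so P = 40.4 and q = 24.6.
ΔP = 40.4 − 53 = -12.6.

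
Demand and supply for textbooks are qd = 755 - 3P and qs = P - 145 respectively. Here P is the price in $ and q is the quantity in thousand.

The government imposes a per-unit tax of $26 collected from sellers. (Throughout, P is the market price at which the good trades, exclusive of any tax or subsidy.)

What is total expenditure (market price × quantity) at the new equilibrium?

Solve the original market: 755 - 3P = P - 145, hence P = 225 and q = 80.
Since sellers keep the price net of the tax, the effective supply curve becomes qs = P - 171.
Equate the new curves: 755 - 3P = P - 171, giving 926 = 4P, P = 231.5, q = 60.5.
New expenditure = 231.5 × 60.5 = 14005.75.

14005.75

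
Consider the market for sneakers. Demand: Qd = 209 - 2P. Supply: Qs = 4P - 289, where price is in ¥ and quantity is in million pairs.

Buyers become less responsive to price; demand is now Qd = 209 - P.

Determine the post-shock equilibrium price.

99.6

Before the shock: 209 - 2P = 4P - 289 ⇒ 498 = 6P ⇒ P = 83, Q = 43.
The shock moves the curves to Qd = 209 - P and Qs = 4P - 289.
Setting them equal: 209 - P = 4P - 289 → 498 = 5P, so P = 99.6 and Q = 109.4.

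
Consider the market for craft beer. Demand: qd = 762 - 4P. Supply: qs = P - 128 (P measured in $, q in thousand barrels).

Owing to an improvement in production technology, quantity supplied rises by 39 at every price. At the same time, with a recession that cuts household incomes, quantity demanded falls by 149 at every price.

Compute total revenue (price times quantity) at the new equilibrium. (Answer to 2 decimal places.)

Solve the original market: 762 - 4P = P - 128, hence P = 178 and q = 50.
After the shift, demand is qd = 613 - 4P and supply is qs = P - 89.
Clearing the new market: 613 - 4P = P - 89, so P = 140.4 and q = 51.4.
New expenditure = 140.4 × 51.4 = 7216.56.

7216.56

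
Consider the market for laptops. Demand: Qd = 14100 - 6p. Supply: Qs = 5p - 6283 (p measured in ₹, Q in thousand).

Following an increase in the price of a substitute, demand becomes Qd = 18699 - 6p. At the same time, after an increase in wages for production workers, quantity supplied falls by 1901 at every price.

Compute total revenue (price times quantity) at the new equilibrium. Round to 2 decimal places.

9862506.22

Initially, 14100 - 6p = 5p - 6283, so 20383 = 11p and p = 1853, Q = 2982.
The shock moves the curves to Qd = 18699 - 6p and Qs = 5p - 8184.
New equilibrium: 18699 - 6p = 5p - 8184 ⇒ 26883 = 11p ⇒ p = 26883/11 ≈ 2443.9091, Q = 44391/11 ≈ 4035.5455.
New expenditure = 2443.9091 × 4035.5455 = 9862506.22.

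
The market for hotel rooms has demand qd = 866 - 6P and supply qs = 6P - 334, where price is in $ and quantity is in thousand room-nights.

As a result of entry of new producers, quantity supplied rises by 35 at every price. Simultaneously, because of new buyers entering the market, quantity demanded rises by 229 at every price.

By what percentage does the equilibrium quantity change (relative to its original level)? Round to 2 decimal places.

Before the shock: 866 - 6P = 6P - 334 ⇒ 1200 = 12P ⇒ P = 100, q = 266.
The new curves are qd = 1095 - 6P (demand) and qs = 6P - 299 (supply).
New equilibrium: 1095 - 6P = 6P - 299 ⇒ 1394 = 12P ⇒ P = 697/6 ≈ 116.1667, q = 398.
%Δq = (398 − 266) / 266 × 100 = +49.62%.

+49.62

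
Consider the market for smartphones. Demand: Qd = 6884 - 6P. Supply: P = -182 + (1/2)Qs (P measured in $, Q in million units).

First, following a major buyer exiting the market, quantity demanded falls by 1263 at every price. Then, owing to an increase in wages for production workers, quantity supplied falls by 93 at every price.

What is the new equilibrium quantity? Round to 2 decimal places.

Original equilibrium: 6884 - 6P = 2P + 364 gives 6520 = 8P, so P = 815 and Q = 1994.
After the shift, demand is Qd = 5621 - 6P and supply is Qs = 2P + 271.
Equate the new curves: 5621 - 6P = 2P + 271, giving 5350 = 8P, P = 668.75, Q = 1608.5.

1608.50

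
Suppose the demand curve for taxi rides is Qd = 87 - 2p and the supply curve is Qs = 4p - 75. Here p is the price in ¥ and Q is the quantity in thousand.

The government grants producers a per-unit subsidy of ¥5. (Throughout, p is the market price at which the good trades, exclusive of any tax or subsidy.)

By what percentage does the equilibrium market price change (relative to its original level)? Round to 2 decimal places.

-12.35

Original equilibrium: 87 - 2p = 4p - 75 gives 162 = 6p, so p = 27 and Q = 33.
Since sellers receive the price plus the subsidy, the effective supply curve becomes Qs = 4p - 55.
Setting them equal: 87 - 2p = 4p - 55 → 142 = 6p, so p = 71/3 ≈ 23.6667 and Q = 119/3 ≈ 39.6667.
%Δp = (23.6667 − 27) / 27 × 100 = -12.35%.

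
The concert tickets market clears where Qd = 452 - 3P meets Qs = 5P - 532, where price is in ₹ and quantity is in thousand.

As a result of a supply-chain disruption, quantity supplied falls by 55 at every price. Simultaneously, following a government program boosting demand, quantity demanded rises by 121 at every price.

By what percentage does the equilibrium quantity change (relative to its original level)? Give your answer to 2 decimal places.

Before the shock: 452 - 3P = 5P - 532 ⇒ 984 = 8P ⇒ P = 123, Q = 83.
The new curves are Qd = 573 - 3P (demand) and Qs = 5P - 587 (supply).
New equilibrium: 573 - 3P = 5P - 587 ⇒ 1160 = 8P ⇒ P = 145, Q = 138.
%ΔQ = (138 − 83) / 83 × 100 = +66.27%.

+66.27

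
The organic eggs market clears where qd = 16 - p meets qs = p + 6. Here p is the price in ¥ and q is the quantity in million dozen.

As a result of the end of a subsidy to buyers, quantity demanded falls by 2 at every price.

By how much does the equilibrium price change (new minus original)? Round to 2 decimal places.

-1.00

Solve the original market: 16 - p = p + 6, hence p = 5 and q = 11.
The new curves are qd = 14 - p (demand) and qs = p + 6 (supply).
Clearing the new market: 14 - p = p + 6, so p = 4 and q = 10.
Δp = 4 − 5 = -1.00.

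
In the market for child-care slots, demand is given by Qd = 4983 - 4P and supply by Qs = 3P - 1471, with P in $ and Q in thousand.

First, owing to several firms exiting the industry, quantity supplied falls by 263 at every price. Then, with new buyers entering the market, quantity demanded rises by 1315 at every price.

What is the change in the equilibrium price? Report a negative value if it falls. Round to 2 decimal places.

+225.43

Original equilibrium: 4983 - 4P = 3P - 1471 gives 6454 = 7P, so P = 922 and Q = 1295.
With the change applied: demand Qd = 6298 - 4P, supply Qs = 3P - 1734.
Equate the new curves: 6298 - 4P = 3P - 1734, giving 8032 = 7P, P = 8032/7 ≈ 1147.4286, Q = 11958/7 ≈ 1708.2857.
ΔP = 1147.4286 − 922 = +225.43.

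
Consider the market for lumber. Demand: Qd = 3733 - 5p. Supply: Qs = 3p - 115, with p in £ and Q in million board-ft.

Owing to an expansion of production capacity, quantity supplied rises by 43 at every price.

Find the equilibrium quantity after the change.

1354.875

Before the shock: 3733 - 5p = 3p - 115 ⇒ 3848 = 8p ⇒ p = 481, Q = 1328.
The new curves are Qd = 3733 - 5p (demand) and Qs = 3p - 72 (supply).
Setting them equal: 3733 - 5p = 3p - 72 → 3805 = 8p, so p = 475.625 and Q = 1354.875.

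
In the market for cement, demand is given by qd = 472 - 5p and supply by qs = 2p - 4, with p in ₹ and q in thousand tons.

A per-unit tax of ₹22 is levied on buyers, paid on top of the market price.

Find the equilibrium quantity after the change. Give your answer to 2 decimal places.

100.57

Before the shock: 472 - 5p = 2p - 4 ⇒ 476 = 7p ⇒ p = 68, q = 132.
Since buyers pay the price plus the tax, the effective demand curve becomes qd = 362 - 5p.
Clearing the new market: 362 - 5p = 2p - 4, so p = 366/7 ≈ 52.2857 and q = 704/7 ≈ 100.5714.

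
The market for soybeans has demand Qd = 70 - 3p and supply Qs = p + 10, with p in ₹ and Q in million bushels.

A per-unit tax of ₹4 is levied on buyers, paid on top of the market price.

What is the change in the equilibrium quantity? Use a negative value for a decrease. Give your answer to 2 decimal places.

-3.00

Initially, 70 - 3p = p + 10, so 60 = 4p and p = 15, Q = 25.
Since buyers pay the price plus the tax, the effective demand curve becomes Qd = 58 - 3p.
New equilibrium: 58 - 3p = p + 10 ⇒ 48 = 4p ⇒ p = 12, Q = 22.
ΔQ = 22 − 25 = -3.00.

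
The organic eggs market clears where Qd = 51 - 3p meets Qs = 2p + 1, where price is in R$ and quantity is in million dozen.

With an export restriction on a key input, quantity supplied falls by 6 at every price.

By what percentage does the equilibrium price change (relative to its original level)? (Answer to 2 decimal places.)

+12.00

Initially, 51 - 3p = 2p + 1, so 50 = 5p and p = 10, Q = 21.
After the shift, demand is Qd = 51 - 3p and supply is Qs = 2p - 5.
Clearing the new market: 51 - 3p = 2p - 5, so p = 11.2 and Q = 17.4.
%Δp = (11.2 − 10) / 10 × 100 = +12.00%.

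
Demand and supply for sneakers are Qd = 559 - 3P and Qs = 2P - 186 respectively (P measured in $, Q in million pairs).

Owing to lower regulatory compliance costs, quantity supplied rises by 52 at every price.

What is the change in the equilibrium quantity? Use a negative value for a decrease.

Before the shock: 559 - 3P = 2P - 186 ⇒ 745 = 5P ⇒ P = 149, Q = 112.
The new curves are Qd = 559 - 3P (demand) and Qs = 2P - 134 (supply).
Setting them equal: 559 - 3P = 2P - 134 → 693 = 5P, so P = 138.6 and Q = 143.2.
ΔQ = 143.2 − 112 = +31.2.

+31.2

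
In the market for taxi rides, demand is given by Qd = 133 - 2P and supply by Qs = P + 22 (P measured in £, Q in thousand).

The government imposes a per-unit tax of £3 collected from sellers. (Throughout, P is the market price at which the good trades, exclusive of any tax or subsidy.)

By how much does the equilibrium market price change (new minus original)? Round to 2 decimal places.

Initially, 133 - 2P = P + 22, so 111 = 3P and P = 37, Q = 59.
Since sellers keep the price net of the tax, the effective supply curve becomes Qs = P + 19.
Setting them equal: 133 - 2P = P + 19 → 114 = 3P, so P = 38 and Q = 57.
ΔP = 38 − 37 = +1.00.

+1.00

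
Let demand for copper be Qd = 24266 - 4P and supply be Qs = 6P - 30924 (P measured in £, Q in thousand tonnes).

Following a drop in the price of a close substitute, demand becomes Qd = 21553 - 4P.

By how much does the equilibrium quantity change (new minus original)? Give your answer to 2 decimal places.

-1627.80

Solve the original market: 24266 - 4P = 6P - 30924, hence P = 5519 and Q = 2190.
With the change applied: demand Qd = 21553 - 4P, supply Qs = 6P - 30924.
Equate the new curves: 21553 - 4P = 6P - 30924, giving 52477 = 10P, P = 5247.7, Q = 562.2.
ΔQ = 562.2 − 2190 = -1627.80.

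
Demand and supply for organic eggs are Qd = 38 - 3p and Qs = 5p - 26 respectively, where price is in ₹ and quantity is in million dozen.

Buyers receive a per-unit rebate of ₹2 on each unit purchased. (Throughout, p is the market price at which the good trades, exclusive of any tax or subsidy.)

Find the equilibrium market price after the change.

Initially, 38 - 3p = 5p - 26, so 64 = 8p and p = 8, Q = 14.
Since buyers' out-of-pocket price is the market price minus the rebate, the effective demand curve becomes Qd = 44 - 3p.
Setting them equal: 44 - 3p = 5p - 26 → 70 = 8p, so p = 8.75 and Q = 17.75.

8.75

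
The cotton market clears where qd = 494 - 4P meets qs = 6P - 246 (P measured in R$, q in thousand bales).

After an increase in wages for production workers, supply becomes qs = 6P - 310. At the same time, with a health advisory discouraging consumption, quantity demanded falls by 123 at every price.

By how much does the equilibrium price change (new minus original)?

Before the shock: 494 - 4P = 6P - 246 ⇒ 740 = 10P ⇒ P = 74, q = 198.
With the change applied: demand qd = 371 - 4P, supply qs = 6P - 310.
New equilibrium: 371 - 4P = 6P - 310 ⇒ 681 = 10P ⇒ P = 68.1, q = 98.6.
ΔP = 68.1 − 74 = -5.9.

-5.9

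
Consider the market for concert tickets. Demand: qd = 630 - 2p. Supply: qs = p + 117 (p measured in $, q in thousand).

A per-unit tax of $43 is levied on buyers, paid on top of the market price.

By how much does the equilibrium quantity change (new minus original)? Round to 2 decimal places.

-28.67

Original equilibrium: 630 - 2p = p + 117 gives 513 = 3p, so p = 171 and q = 288.
Since buyers pay the price plus the tax, the effective demand curve becomes qd = 544 - 2p.
Equate the new curves: 544 - 2p = p + 117, giving 427 = 3p, p = 427/3 ≈ 142.3333, q = 778/3 ≈ 259.3333.
Δq = 259.3333 − 288 = -28.67.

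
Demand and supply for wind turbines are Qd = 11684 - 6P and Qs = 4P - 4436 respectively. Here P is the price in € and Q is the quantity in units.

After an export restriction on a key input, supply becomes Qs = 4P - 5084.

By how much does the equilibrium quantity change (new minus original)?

Before the shock: 11684 - 6P = 4P - 4436 ⇒ 16120 = 10P ⇒ P = 1612, Q = 2012.
The shock moves the curves to Qd = 11684 - 6P and Qs = 4P - 5084.
Equate the new curves: 11684 - 6P = 4P - 5084, giving 16768 = 10P, P = 1676.8, Q = 1623.2.
ΔQ = 1623.2 − 2012 = -388.8.

-388.8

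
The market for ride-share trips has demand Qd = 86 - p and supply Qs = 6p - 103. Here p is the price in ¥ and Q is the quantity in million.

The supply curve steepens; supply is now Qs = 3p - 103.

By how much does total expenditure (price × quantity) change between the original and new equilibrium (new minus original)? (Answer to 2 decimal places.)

+237.94

Original equilibrium: 86 - p = 6p - 103 gives 189 = 7p, so p = 27 and Q = 59.
The shock moves the curves to Qd = 86 - p and Qs = 3p - 103.
Setting them equal: 86 - p = 3p - 103 → 189 = 4p, so p = 47.25 and Q = 38.75.
Expenditure moves from 27×59 = 1593 to 47.25×38.75 = 1830.9375; change = +237.94.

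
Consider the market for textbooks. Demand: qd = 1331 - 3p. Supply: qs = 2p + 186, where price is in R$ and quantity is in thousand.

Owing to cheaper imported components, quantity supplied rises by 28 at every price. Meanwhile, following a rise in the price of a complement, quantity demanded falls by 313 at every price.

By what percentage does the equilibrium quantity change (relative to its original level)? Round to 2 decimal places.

-16.83

Solve the original market: 1331 - 3p = 2p + 186, hence p = 229 and q = 644.
The shock moves the curves to qd = 1018 - 3p and qs = 2p + 214.
New equilibrium: 1018 - 3p = 2p + 214 ⇒ 804 = 5p ⇒ p = 160.8, q = 535.6.
%Δq = (535.6 − 644) / 644 × 100 = -16.83%.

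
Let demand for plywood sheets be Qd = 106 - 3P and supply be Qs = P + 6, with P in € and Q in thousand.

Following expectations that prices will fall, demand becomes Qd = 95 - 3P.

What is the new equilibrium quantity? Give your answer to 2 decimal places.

28.25

Solve the original market: 106 - 3P = P + 6, hence P = 25 and Q = 31.
After the shift, demand is Qd = 95 - 3P and supply is Qs = P + 6.
Equate the new curves: 95 - 3P = P + 6, giving 89 = 4P, P = 22.25, Q = 28.25.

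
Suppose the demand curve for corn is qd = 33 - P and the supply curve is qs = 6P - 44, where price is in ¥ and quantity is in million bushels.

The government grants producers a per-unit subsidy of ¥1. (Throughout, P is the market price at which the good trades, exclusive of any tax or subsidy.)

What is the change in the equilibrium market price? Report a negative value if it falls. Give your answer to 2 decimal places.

-0.86

Solve the original market: 33 - P = 6P - 44, hence P = 11 and q = 22.
Since sellers receive the price plus the subsidy, the effective supply curve becomes qs = 6P - 38.
Equate the new curves: 33 - P = 6P - 38, giving 71 = 7P, P = 71/7 ≈ 10.1429, q = 160/7 ≈ 22.8571.
ΔP = 10.1429 − 11 = -0.86.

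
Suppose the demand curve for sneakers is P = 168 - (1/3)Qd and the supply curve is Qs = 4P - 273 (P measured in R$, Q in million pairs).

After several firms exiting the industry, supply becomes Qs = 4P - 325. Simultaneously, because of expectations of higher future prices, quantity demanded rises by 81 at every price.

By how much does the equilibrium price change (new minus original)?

+19

Solve the original market: 504 - 3P = 4P - 273, hence P = 111 and Q = 171.
The shock moves the curves to Qd = 585 - 3P and Qs = 4P - 325.
New equilibrium: 585 - 3P = 4P - 325 ⇒ 910 = 7P ⇒ P = 130, Q = 195.
ΔP = 130 − 111 = +19.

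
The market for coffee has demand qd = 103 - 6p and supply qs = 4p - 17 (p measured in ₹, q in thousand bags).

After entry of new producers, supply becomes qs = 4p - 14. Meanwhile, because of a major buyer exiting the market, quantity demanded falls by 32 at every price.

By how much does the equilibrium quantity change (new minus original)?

-11

Original equilibrium: 103 - 6p = 4p - 17 gives 120 = 10p, so p = 12 and q = 31.
With the change applied: demand qd = 71 - 6p, supply qs = 4p - 14.
Clearing the new market: 71 - 6p = 4p - 14, so p = 8.5 and q = 20.
Δq = 20 − 31 = -11.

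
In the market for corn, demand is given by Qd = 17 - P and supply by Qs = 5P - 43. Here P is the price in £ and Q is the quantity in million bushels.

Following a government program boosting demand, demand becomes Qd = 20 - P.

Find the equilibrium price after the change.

10.5

Solve the original market: 17 - P = 5P - 43, hence P = 10 and Q = 7.
The shock moves the curves to Qd = 20 - P and Qs = 5P - 43.
New equilibrium: 20 - P = 5P - 43 ⇒ 63 = 6P ⇒ P = 10.5, Q = 9.5.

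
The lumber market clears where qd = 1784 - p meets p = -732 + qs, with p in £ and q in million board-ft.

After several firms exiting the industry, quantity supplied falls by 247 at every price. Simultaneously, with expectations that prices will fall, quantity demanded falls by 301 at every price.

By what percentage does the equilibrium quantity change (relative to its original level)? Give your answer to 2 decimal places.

-21.78

Initially, 1784 - p = p + 732, so 1052 = 2p and p = 526, q = 1258.
The new curves are qd = 1483 - p (demand) and qs = p + 485 (supply).
New equilibrium: 1483 - p = p + 485 ⇒ 998 = 2p ⇒ p = 499, q = 984.
%Δq = (984 − 1258) / 1258 × 100 = -21.78%.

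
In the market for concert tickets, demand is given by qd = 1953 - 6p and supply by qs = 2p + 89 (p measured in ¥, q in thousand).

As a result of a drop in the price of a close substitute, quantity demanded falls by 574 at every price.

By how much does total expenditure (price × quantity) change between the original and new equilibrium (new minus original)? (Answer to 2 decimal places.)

Solve the original market: 1953 - 6p = 2p + 89, hence p = 233 and q = 555.
The new curves are qd = 1379 - 6p (demand) and qs = 2p + 89 (supply).
Clearing the new market: 1379 - 6p = 2p + 89, so p = 161.25 and q = 411.5.
Expenditure moves from 233×555 = 129315 to 161.25×411.5 = 66354.375; change = -62960.63.

-62960.63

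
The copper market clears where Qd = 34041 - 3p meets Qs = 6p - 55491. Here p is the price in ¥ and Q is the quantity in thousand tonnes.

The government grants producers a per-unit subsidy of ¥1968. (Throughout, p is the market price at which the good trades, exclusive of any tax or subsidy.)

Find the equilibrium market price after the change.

Initially, 34041 - 3p = 6p - 55491, so 89532 = 9p and p = 9948, Q = 4197.
Since sellers receive the price plus the subsidy, the effective supply curve becomes Qs = 6p - 43683.
Setting them equal: 34041 - 3p = 6p - 43683 → 77724 = 9p, so p = 8636 and Q = 8133.

8636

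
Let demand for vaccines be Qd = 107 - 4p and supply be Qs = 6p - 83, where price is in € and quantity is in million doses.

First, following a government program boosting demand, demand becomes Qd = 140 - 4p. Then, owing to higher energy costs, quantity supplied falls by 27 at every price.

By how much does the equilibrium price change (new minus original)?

+6

Before the shock: 107 - 4p = 6p - 83 ⇒ 190 = 10p ⇒ p = 19, Q = 31.
The shock moves the curves to Qd = 140 - 4p and Qs = 6p - 110.
New equilibrium: 140 - 4p = 6p - 110 ⇒ 250 = 10p ⇒ p = 25, Q = 40.
Δp = 25 − 19 = +6.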